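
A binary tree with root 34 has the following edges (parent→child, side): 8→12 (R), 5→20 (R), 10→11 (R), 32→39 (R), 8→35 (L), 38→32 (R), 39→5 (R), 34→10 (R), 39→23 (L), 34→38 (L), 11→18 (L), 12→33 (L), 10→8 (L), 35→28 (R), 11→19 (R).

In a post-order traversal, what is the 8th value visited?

35

Post-order visits the left subtree, then the right subtree, then the node.
At 34: go left to 38.
  At 38: no left child.
  At 38: go right to 32.
    At 32: no left child.
    At 32: go right to 39.
      At 39: go left to 23.
        23 is a leaf — visit 23.
      At 39: go right to 5.
        At 5: no left child.
        At 5: go right to 20.
          20 is a leaf — visit 20.
        Visit 5.
      Visit 39.
    Visit 32.
  Visit 38.
At 34: go right to 10.
  At 10: go left to 8.
    At 8: go left to 35.
      At 35: no left child.
      At 35: go right to 28.
        28 is a leaf — visit 28.
      Visit 35.
    At 8: go right to 12.
      At 12: go left to 33.
        33 is a leaf — visit 33.
      At 12: no right child.
      Visit 12.
    Visit 8.
  At 10: go right to 11.
    At 11: go left to 18.
      18 is a leaf — visit 18.
    At 11: go right to 19.
      19 is a leaf — visit 19.
    Visit 11.
  Visit 10.
Visit 34.
Full post-order sequence: 23, 20, 5, 39, 32, 38, 28, 35, 33, 12, 8, 18, 19, 11, 10, 34.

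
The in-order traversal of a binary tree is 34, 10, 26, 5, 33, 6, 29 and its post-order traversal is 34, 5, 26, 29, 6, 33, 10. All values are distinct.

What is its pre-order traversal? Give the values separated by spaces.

10 34 33 26 5 6 29

The last element of post-order is the root; it splits in-order into left and right subtrees.
Root 10: left subtree has 1 node {34}, right has 5 {26, 5, 33, 6, 29}.
  Root 33: left subtree has 2 nodes {26, 5}, right has 2 {6, 29}.
    Root 26: left subtree has 0 nodes { }, right has 1 {5}.
    Root 6: left subtree has 0 nodes { }, right has 1 {29}.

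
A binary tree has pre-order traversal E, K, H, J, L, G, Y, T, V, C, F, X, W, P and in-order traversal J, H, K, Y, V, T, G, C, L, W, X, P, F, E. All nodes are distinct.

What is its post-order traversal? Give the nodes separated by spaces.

J H V T Y C G W P X F L K E

The first element of pre-order is the root; it splits in-order into left and right subtrees.
Root E: left subtree has 13 nodes {J, H, K, Y, V, T, G, C, L, W, X, P, F}, right has 0 { }.
  Root K: left subtree has 2 nodes {J, H}, right has 10 {Y, V, T, G, C, L, W, X, P, F}.
    Root H: left subtree has 1 node {J}, right has 0 { }.
    Root L: left subtree has 5 nodes {Y, V, T, G, C}, right has 4 {W, X, P, F}.
      Root G: left subtree has 3 nodes {Y, V, T}, right has 1 {C}.
        Root Y: left subtree has 0 nodes { }, right has 2 {V, T}.
          Root T: left subtree has 1 node {V}, right has 0 { }.
      Root F: left subtree has 3 nodes {W, X, P}, right has 0 { }.
        Root X: left subtree has 1 node {W}, right has 1 {P}.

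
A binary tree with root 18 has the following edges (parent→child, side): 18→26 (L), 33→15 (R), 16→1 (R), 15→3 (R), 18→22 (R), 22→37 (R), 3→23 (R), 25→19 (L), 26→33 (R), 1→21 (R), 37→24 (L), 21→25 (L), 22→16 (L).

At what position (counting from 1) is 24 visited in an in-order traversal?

In-order visits the left subtree, then the node, then the right subtree.
At 18: go left to 26.
  At 26: no left child.
  Visit 26.
  At 26: go right to 33.
    At 33: no left child.
    Visit 33.
    At 33: go right to 15.
      At 15: no left child.
      Visit 15.
      At 15: go right to 3.
        At 3: no left child.
        Visit 3.
        At 3: go right to 23.
          23 is a leaf — visit 23.
Visit 18.
At 18: go right to 22.
  At 22: go left to 16.
    At 16: no left child.
    Visit 16.
    At 16: go right to 1.
      At 1: no left child.
      Visit 1.
      At 1: go right to 21.
        At 21: go left to 25.
          At 25: go left to 19.
            19 is a leaf — visit 19.
          Visit 25.
          At 25: no right child.
        Visit 21.
        At 21: no right child.
  Visit 22.
  At 22: go right to 37.
    At 37: go left to 24.
      24 is a leaf — visit 24.
    Visit 37.
    At 37: no right child.
Full in-order sequence: 26, 33, 15, 3, 23, 18, 16, 1, 19, 25, 21, 22, 24, 37.

13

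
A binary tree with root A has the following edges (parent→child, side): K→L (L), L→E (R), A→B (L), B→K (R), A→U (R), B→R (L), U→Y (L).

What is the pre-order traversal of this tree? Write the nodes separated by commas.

Pre-order visits the node, then its left subtree, then its right subtree.
Visit A.
At A: go left to B.
  Visit B.
  At B: go left to R.
    R is a leaf — visit R.
  At B: go right to K.
    Visit K.
    At K: go left to L.
      Visit L.
      At L: no left child.
      At L: go right to E.
        E is a leaf — visit E.
    At K: no right child.
At A: go right to U.
  Visit U.
  At U: go left to Y.
    Y is a leaf — visit Y.
  At U: no right child.

A, B, R, K, L, E, U, Y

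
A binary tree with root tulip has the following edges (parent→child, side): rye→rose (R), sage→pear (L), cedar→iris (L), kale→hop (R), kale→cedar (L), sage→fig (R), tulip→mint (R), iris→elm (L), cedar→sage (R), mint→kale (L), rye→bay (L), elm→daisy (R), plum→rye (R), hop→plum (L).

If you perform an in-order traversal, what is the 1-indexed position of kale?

In-order visits the left subtree, then the node, then the right subtree.
At tulip: no left child.
Visit tulip.
At tulip: go right to mint.
  At mint: go left to kale.
    At kale: go left to cedar.
      At cedar: go left to iris.
        At iris: go left to elm.
          At elm: no left child.
          Visit elm.
          At elm: go right to daisy.
            daisy is a leaf — visit daisy.
        Visit iris.
        At iris: no right child.
      Visit cedar.
      At cedar: go right to sage.
        At sage: go left to pear.
          pear is a leaf — visit pear.
        Visit sage.
        At sage: go right to fig.
          fig is a leaf — visit fig.
    Visit kale.
    At kale: go right to hop.
      At hop: go left to plum.
        At plum: no left child.
        Visit plum.
        At plum: go right to rye.
          At rye: go left to bay.
            bay is a leaf — visit bay.
          Visit rye.
          At rye: go right to rose.
            rose is a leaf — visit rose.
      Visit hop.
      At hop: no right child.
  Visit mint.
  At mint: no right child.
Full in-order sequence: tulip, elm, daisy, iris, cedar, pear, sage, fig, kale, plum, bay, rye, rose, hop, mint.

9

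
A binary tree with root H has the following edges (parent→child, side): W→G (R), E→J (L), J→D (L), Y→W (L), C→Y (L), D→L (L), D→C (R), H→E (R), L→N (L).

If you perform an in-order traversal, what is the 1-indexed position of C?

In-order visits the left subtree, then the node, then the right subtree.
At H: no left child.
Visit H.
At H: go right to E.
  At E: go left to J.
    At J: go left to D.
      At D: go left to L.
        At L: go left to N.
          N is a leaf — visit N.
        Visit L.
        At L: no right child.
      Visit D.
      At D: go right to C.
        At C: go left to Y.
          At Y: go left to W.
            At W: no left child.
            Visit W.
            At W: go right to G.
              G is a leaf — visit G.
          Visit Y.
          At Y: no right child.
        Visit C.
        At C: no right child.
    Visit J.
    At J: no right child.
  Visit E.
  At E: no right child.
Full in-order sequence: H, N, L, D, W, G, Y, C, J, E.

8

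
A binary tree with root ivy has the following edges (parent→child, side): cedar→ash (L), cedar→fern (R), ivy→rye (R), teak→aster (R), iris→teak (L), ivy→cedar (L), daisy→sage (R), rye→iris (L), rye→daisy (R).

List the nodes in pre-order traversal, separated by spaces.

ivy cedar ash fern rye iris teak aster daisy sage

Pre-order visits the node, then its left subtree, then its right subtree.
Visit ivy.
At ivy: go left to cedar.
  Visit cedar.
  At cedar: go left to ash.
    ash is a leaf — visit ash.
  At cedar: go right to fern.
    fern is a leaf — visit fern.
At ivy: go right to rye.
  Visit rye.
  At rye: go left to iris.
    Visit iris.
    At iris: go left to teak.
      Visit teak.
      At teak: no left child.
      At teak: go right to aster.
        aster is a leaf — visit aster.
    At iris: no right child.
  At rye: go right to daisy.
    Visit daisy.
    At daisy: no left child.
    At daisy: go right to sage.
      sage is a leaf — visit sage.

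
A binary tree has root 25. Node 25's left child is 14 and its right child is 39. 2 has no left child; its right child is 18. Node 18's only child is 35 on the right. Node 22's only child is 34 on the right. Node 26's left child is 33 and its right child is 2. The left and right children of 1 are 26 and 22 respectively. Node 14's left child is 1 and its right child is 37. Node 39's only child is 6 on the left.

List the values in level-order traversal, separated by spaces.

25 14 39 1 37 6 26 22 33 2 34 18 35

Level-order visits nodes level by level from the root, left to right within each level.
Level 0: 25
Level 1: 14, 39
Level 2: 1, 37, 6
Level 3: 26, 22
Level 4: 33, 2, 34
Level 5: 18
Level 6: 35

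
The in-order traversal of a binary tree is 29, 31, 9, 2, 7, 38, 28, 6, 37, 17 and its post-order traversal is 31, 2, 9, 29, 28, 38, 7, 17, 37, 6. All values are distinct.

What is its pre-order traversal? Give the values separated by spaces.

The last element of post-order is the root; it splits in-order into left and right subtrees.
Root 6: left subtree has 7 nodes {29, 31, 9, 2, 7, 38, 28}, right has 2 {37, 17}.
  Root 7: left subtree has 4 nodes {29, 31, 9, 2}, right has 2 {38, 28}.
    Root 29: left subtree has 0 nodes { }, right has 3 {31, 9, 2}.
      Root 9: left subtree has 1 node {31}, right has 1 {2}.
    Root 38: left subtree has 0 nodes { }, right has 1 {28}.
  Root 37: left subtree has 0 nodes { }, right has 1 {17}.

6 7 29 9 31 2 38 28 37 17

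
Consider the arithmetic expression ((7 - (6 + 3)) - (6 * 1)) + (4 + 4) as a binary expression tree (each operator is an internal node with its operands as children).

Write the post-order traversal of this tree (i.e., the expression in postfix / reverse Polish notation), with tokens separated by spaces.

7 6 3 + - 6 1 * - 4 4 + +

Post-order on an expression tree gives postfix notation: for each operator, emit left operand, right operand, then the operator.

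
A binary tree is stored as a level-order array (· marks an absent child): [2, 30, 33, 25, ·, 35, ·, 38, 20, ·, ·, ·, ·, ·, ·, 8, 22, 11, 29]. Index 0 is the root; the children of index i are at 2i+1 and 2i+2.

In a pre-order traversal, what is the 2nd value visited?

Pre-order visits the node, then its left subtree, then its right subtree.
Visit 2.
At 2: go left to 30.
  Visit 30.
  At 30: go left to 25.
    Visit 25.
    At 25: go left to 38.
      Visit 38.
      At 38: go left to 8.
        8 is a leaf — visit 8.
      At 38: go right to 22.
        22 is a leaf — visit 22.
    At 25: go right to 20.
      Visit 20.
      At 20: go left to 11.
        11 is a leaf — visit 11.
      At 20: go right to 29.
        29 is a leaf — visit 29.
  At 30: no right child.
At 2: go right to 33.
  Visit 33.
  At 33: go left to 35.
    35 is a leaf — visit 35.
  At 33: no right child.
Full pre-order sequence: 2, 30, 25, 38, 8, 22, 20, 11, 29, 33, 35.

30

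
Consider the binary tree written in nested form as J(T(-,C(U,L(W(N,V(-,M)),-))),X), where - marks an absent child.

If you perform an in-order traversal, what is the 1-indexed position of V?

In-order visits the left subtree, then the node, then the right subtree.
At J: go left to T.
  At T: no left child.
  Visit T.
  At T: go right to C.
    At C: go left to U.
      U is a leaf — visit U.
    Visit C.
    At C: go right to L.
      At L: go left to W.
        At W: go left to N.
          N is a leaf — visit N.
        Visit W.
        At W: go right to V.
          At V: no left child.
          Visit V.
          At V: go right to M.
            M is a leaf — visit M.
      Visit L.
      At L: no right child.
Visit J.
At J: go right to X.
  X is a leaf — visit X.
Full in-order sequence: T, U, C, N, W, V, M, L, J, X.

6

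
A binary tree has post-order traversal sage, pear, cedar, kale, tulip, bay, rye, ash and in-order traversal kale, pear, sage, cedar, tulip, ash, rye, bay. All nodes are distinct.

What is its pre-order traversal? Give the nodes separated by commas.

ash, tulip, kale, cedar, pear, sage, rye, bay

The last element of post-order is the root; it splits in-order into left and right subtrees.
Root ash: left subtree has 5 nodes {kale, pear, sage, cedar, tulip}, right has 2 {rye, bay}.
  Root tulip: left subtree has 4 nodes {kale, pear, sage, cedar}, right has 0 { }.
    Root kale: left subtree has 0 nodes { }, right has 3 {pear, sage, cedar}.
      Root cedar: left subtree has 2 nodes {pear, sage}, right has 0 { }.
        Root pear: left subtree has 0 nodes { }, right has 1 {sage}.
  Root rye: left subtree has 0 nodes { }, right has 1 {bay}.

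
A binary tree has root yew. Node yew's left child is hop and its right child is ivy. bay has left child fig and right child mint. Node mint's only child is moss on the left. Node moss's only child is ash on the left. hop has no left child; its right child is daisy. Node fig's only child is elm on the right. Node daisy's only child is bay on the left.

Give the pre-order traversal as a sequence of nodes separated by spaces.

yew hop daisy bay fig elm mint moss ash ivy

Pre-order visits the node, then its left subtree, then its right subtree.
Visit yew.
At yew: go left to hop.
  Visit hop.
  At hop: no left child.
  At hop: go right to daisy.
    Visit daisy.
    At daisy: go left to bay.
      Visit bay.
      At bay: go left to fig.
        Visit fig.
        At fig: no left child.
        At fig: go right to elm.
          elm is a leaf — visit elm.
      At bay: go right to mint.
        Visit mint.
        At mint: go left to moss.
          Visit moss.
          At moss: go left to ash.
            ash is a leaf — visit ash.
          At moss: no right child.
        At mint: no right child.
    At daisy: no right child.
At yew: go right to ivy.
  ivy is a leaf — visit ivy.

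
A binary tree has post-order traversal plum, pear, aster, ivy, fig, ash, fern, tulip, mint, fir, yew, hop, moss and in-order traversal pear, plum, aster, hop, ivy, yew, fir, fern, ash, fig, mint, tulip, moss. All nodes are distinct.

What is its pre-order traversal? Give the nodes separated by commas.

moss, hop, aster, pear, plum, yew, ivy, fir, mint, fern, ash, fig, tulip

The last element of post-order is the root; it splits in-order into left and right subtrees.
Root moss: left subtree has 12 nodes {pear, plum, aster, hop, ivy, yew, fir, fern, ash, fig, mint, tulip}, right has 0 { }.
  Root hop: left subtree has 3 nodes {pear, plum, aster}, right has 8 {ivy, yew, fir, fern, ash, fig, mint, tulip}.
    Root aster: left subtree has 2 nodes {pear, plum}, right has 0 { }.
      Root pear: left subtree has 0 nodes { }, right has 1 {plum}.
    Root yew: left subtree has 1 node {ivy}, right has 6 {fir, fern, ash, fig, mint, tulip}.
      Root fir: left subtree has 0 nodes { }, right has 5 {fern, ash, fig, mint, tulip}.
        Root mint: left subtree has 3 nodes {fern, ash, fig}, right has 1 {tulip}.
          Root fern: left subtree has 0 nodes { }, right has 2 {ash, fig}.
            Root ash: left subtree has 0 nodes { }, right has 1 {fig}.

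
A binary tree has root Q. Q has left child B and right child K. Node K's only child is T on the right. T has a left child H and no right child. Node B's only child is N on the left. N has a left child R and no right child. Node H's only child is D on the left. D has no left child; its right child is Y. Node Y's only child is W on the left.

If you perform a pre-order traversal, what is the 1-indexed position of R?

Pre-order visits the node, then its left subtree, then its right subtree.
Visit Q.
At Q: go left to B.
  Visit B.
  At B: go left to N.
    Visit N.
    At N: go left to R.
      R is a leaf — visit R.
    At N: no right child.
  At B: no right child.
At Q: go right to K.
  Visit K.
  At K: no left child.
  At K: go right to T.
    Visit T.
    At T: go left to H.
      Visit H.
      At H: go left to D.
        Visit D.
        At D: no left child.
        At D: go right to Y.
          Visit Y.
          At Y: go left to W.
            W is a leaf — visit W.
          At Y: no right child.
      At H: no right child.
    At T: no right child.
Full pre-order sequence: Q, B, N, R, K, T, H, D, Y, W.

4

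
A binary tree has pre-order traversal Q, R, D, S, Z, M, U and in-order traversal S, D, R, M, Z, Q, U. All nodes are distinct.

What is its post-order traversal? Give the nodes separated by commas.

The first element of pre-order is the root; it splits in-order into left and right subtrees.
Root Q: left subtree has 5 nodes {S, D, R, M, Z}, right has 1 {U}.
  Root R: left subtree has 2 nodes {S, D}, right has 2 {M, Z}.
    Root D: left subtree has 1 node {S}, right has 0 { }.
    Root Z: left subtree has 1 node {M}, right has 0 { }.

S, D, M, Z, R, U, Q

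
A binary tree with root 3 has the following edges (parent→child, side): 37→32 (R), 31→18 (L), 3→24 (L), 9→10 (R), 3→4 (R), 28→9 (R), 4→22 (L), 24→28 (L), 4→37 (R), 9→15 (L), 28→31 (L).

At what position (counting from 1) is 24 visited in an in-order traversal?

In-order visits the left subtree, then the node, then the right subtree.
At 3: go left to 24.
  At 24: go left to 28.
    At 28: go left to 31.
      At 31: go left to 18.
        18 is a leaf — visit 18.
      Visit 31.
      At 31: no right child.
    Visit 28.
    At 28: go right to 9.
      At 9: go left to 15.
        15 is a leaf — visit 15.
      Visit 9.
      At 9: go right to 10.
        10 is a leaf — visit 10.
  Visit 24.
  At 24: no right child.
Visit 3.
At 3: go right to 4.
  At 4: go left to 22.
    22 is a leaf — visit 22.
  Visit 4.
  At 4: go right to 37.
    At 37: no left child.
    Visit 37.
    At 37: go right to 32.
      32 is a leaf — visit 32.
Full in-order sequence: 18, 31, 28, 15, 9, 10, 24, 3, 22, 4, 37, 32.

7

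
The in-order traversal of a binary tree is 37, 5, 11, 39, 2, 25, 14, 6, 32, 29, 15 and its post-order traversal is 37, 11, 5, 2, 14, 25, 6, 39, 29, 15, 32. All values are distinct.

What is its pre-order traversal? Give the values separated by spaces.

The last element of post-order is the root; it splits in-order into left and right subtrees.
Root 32: left subtree has 8 nodes {37, 5, 11, 39, 2, 25, 14, 6}, right has 2 {29, 15}.
  Root 39: left subtree has 3 nodes {37, 5, 11}, right has 4 {2, 25, 14, 6}.
    Root 5: left subtree has 1 node {37}, right has 1 {11}.
    Root 6: left subtree has 3 nodes {2, 25, 14}, right has 0 { }.
      Root 25: left subtree has 1 node {2}, right has 1 {14}.
  Root 15: left subtree has 1 node {29}, right has 0 { }.

32 39 5 37 11 6 25 2 14 15 29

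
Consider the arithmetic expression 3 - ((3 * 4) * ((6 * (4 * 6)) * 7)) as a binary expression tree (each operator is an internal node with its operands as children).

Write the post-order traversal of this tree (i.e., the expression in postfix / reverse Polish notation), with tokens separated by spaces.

3 3 4 * 6 4 6 * * 7 * * -

Post-order on an expression tree gives postfix notation: for each operator, emit left operand, right operand, then the operator.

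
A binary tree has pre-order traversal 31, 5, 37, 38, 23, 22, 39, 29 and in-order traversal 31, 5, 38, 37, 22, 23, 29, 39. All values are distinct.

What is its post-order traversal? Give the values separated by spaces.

The first element of pre-order is the root; it splits in-order into left and right subtrees.
Root 31: left subtree has 0 nodes { }, right has 7 {5, 38, 37, 22, 23, 29, 39}.
  Root 5: left subtree has 0 nodes { }, right has 6 {38, 37, 22, 23, 29, 39}.
    Root 37: left subtree has 1 node {38}, right has 4 {22, 23, 29, 39}.
      Root 23: left subtree has 1 node {22}, right has 2 {29, 39}.
        Root 39: left subtree has 1 node {29}, right has 0 { }.

38 22 29 39 23 37 5 31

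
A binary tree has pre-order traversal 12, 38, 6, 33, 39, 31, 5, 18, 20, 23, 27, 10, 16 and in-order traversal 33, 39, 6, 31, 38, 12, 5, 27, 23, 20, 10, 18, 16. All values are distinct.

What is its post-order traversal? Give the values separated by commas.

The first element of pre-order is the root; it splits in-order into left and right subtrees.
Root 12: left subtree has 5 nodes {33, 39, 6, 31, 38}, right has 7 {5, 27, 23, 20, 10, 18, 16}.
  Root 38: left subtree has 4 nodes {33, 39, 6, 31}, right has 0 { }.
    Root 6: left subtree has 2 nodes {33, 39}, right has 1 {31}.
      Root 33: left subtree has 0 nodes { }, right has 1 {39}.
  Root 5: left subtree has 0 nodes { }, right has 6 {27, 23, 20, 10, 18, 16}.
    Root 18: left subtree has 4 nodes {27, 23, 20, 10}, right has 1 {16}.
      Root 20: left subtree has 2 nodes {27, 23}, right has 1 {10}.
        Root 23: left subtree has 1 node {27}, right has 0 { }.

39, 33, 31, 6, 38, 27, 23, 10, 20, 16, 18, 5, 12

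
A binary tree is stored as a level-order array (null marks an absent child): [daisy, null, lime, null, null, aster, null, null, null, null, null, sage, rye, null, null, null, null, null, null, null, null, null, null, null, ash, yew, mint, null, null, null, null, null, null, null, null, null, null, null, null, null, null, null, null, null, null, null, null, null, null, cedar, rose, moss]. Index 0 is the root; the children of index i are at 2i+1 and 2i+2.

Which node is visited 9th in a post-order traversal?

aster

Post-order visits the left subtree, then the right subtree, then the node.
At daisy: no left child.
At daisy: go right to lime.
  At lime: go left to aster.
    At aster: go left to sage.
      At sage: no left child.
      At sage: go right to ash.
        At ash: go left to cedar.
          cedar is a leaf — visit cedar.
        At ash: go right to rose.
          rose is a leaf — visit rose.
        Visit ash.
      Visit sage.
    At aster: go right to rye.
      At rye: go left to yew.
        At yew: go left to moss.
          moss is a leaf — visit moss.
        At yew: no right child.
        Visit yew.
      At rye: go right to mint.
        mint is a leaf — visit mint.
      Visit rye.
    Visit aster.
  At lime: no right child.
  Visit lime.
Visit daisy.
Full post-order sequence: cedar, rose, ash, sage, moss, yew, mint, rye, aster, lime, daisy.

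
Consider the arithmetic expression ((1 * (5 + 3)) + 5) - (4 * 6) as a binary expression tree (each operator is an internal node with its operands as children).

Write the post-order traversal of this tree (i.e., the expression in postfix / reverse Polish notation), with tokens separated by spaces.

Post-order on an expression tree gives postfix notation: for each operator, emit left operand, right operand, then the operator.

1 5 3 + * 5 + 4 6 * -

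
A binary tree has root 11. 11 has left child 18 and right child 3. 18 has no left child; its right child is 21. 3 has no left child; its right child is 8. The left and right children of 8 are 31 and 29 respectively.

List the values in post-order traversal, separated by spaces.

Post-order visits the left subtree, then the right subtree, then the node.
At 11: go left to 18.
  At 18: no left child.
  At 18: go right to 21.
    21 is a leaf — visit 21.
  Visit 18.
At 11: go right to 3.
  At 3: no left child.
  At 3: go right to 8.
    At 8: go left to 31.
      31 is a leaf — visit 31.
    At 8: go right to 29.
      29 is a leaf — visit 29.
    Visit 8.
  Visit 3.
Visit 11.

21 18 31 29 8 3 11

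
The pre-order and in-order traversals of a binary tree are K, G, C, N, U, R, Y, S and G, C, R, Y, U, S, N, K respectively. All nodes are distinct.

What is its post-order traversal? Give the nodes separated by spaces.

Y R S U N C G K

The first element of pre-order is the root; it splits in-order into left and right subtrees.
Root K: left subtree has 7 nodes {G, C, R, Y, U, S, N}, right has 0 { }.
  Root G: left subtree has 0 nodes { }, right has 6 {C, R, Y, U, S, N}.
    Root C: left subtree has 0 nodes { }, right has 5 {R, Y, U, S, N}.
      Root N: left subtree has 4 nodes {R, Y, U, S}, right has 0 { }.
        Root U: left subtree has 2 nodes {R, Y}, right has 1 {S}.
          Root R: left subtree has 0 nodes { }, right has 1 {Y}.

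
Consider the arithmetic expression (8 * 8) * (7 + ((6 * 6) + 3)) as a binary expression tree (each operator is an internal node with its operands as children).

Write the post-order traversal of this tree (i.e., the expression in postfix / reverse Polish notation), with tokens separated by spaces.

8 8 * 7 6 6 * 3 + + *

Post-order on an expression tree gives postfix notation: for each operator, emit left operand, right operand, then the operator.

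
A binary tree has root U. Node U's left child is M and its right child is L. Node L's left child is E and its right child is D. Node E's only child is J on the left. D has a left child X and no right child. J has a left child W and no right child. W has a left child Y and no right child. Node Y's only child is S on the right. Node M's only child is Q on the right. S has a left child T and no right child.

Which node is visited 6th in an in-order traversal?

S

In-order visits the left subtree, then the node, then the right subtree.
At U: go left to M.
  At M: no left child.
  Visit M.
  At M: go right to Q.
    Q is a leaf — visit Q.
Visit U.
At U: go right to L.
  At L: go left to E.
    At E: go left to J.
      At J: go left to W.
        At W: go left to Y.
          At Y: no left child.
          Visit Y.
          At Y: go right to S.
            At S: go left to T.
              T is a leaf — visit T.
            Visit S.
            At S: no right child.
        Visit W.
        At W: no right child.
      Visit J.
      At J: no right child.
    Visit E.
    At E: no right child.
  Visit L.
  At L: go right to D.
    At D: go left to X.
      X is a leaf — visit X.
    Visit D.
    At D: no right child.
Full in-order sequence: M, Q, U, Y, T, S, W, J, E, L, X, D.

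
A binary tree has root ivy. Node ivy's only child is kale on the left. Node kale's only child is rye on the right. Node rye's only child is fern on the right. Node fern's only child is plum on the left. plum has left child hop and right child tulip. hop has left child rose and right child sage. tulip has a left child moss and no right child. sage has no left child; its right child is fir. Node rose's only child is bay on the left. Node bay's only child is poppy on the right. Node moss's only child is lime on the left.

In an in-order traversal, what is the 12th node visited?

In-order visits the left subtree, then the node, then the right subtree.
At ivy: go left to kale.
  At kale: no left child.
  Visit kale.
  At kale: go right to rye.
    At rye: no left child.
    Visit rye.
    At rye: go right to fern.
      At fern: go left to plum.
        At plum: go left to hop.
          At hop: go left to rose.
            At rose: go left to bay.
              At bay: no left child.
              Visit bay.
              At bay: go right to poppy.
                poppy is a leaf — visit poppy.
            Visit rose.
            At rose: no right child.
          Visit hop.
          At hop: go right to sage.
            At sage: no left child.
            Visit sage.
            At sage: go right to fir.
              fir is a leaf — visit fir.
        Visit plum.
        At plum: go right to tulip.
          At tulip: go left to moss.
            At moss: go left to lime.
              lime is a leaf — visit lime.
            Visit moss.
            At moss: no right child.
          Visit tulip.
          At tulip: no right child.
      Visit fern.
      At fern: no right child.
Visit ivy.
At ivy: no right child.
Full in-order sequence: kale, rye, bay, poppy, rose, hop, sage, fir, plum, lime, moss, tulip, fern, ivy.

tulip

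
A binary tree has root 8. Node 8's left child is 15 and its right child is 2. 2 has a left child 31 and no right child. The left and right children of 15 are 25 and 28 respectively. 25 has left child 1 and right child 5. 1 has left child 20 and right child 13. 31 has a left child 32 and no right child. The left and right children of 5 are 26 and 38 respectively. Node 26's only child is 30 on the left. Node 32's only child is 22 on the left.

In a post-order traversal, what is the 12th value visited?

Post-order visits the left subtree, then the right subtree, then the node.
At 8: go left to 15.
  At 15: go left to 25.
    At 25: go left to 1.
      At 1: go left to 20.
        20 is a leaf — visit 20.
      At 1: go right to 13.
        13 is a leaf — visit 13.
      Visit 1.
    At 25: go right to 5.
      At 5: go left to 26.
        At 26: go left to 30.
          30 is a leaf — visit 30.
        At 26: no right child.
        Visit 26.
      At 5: go right to 38.
        38 is a leaf — visit 38.
      Visit 5.
    Visit 25.
  At 15: go right to 28.
    28 is a leaf — visit 28.
  Visit 15.
At 8: go right to 2.
  At 2: go left to 31.
    At 31: go left to 32.
      At 32: go left to 22.
        22 is a leaf — visit 22.
      At 32: no right child.
      Visit 32.
    At 31: no right child.
    Visit 31.
  At 2: no right child.
  Visit 2.
Visit 8.
Full post-order sequence: 20, 13, 1, 30, 26, 38, 5, 25, 28, 15, 22, 32, 31, 2, 8.

32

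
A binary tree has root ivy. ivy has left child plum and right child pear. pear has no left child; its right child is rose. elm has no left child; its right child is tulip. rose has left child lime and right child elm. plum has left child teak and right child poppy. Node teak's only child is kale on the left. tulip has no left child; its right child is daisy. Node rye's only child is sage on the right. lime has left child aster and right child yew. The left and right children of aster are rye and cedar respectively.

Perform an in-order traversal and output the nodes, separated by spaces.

kale teak plum poppy ivy pear rye sage aster cedar lime yew rose elm tulip daisy

In-order visits the left subtree, then the node, then the right subtree.
At ivy: go left to plum.
  At plum: go left to teak.
    At teak: go left to kale.
      kale is a leaf — visit kale.
    Visit teak.
    At teak: no right child.
  Visit plum.
  At plum: go right to poppy.
    poppy is a leaf — visit poppy.
Visit ivy.
At ivy: go right to pear.
  At pear: no left child.
  Visit pear.
  At pear: go right to rose.
    At rose: go left to lime.
      At lime: go left to aster.
        At aster: go left to rye.
          At rye: no left child.
          Visit rye.
          At rye: go right to sage.
            sage is a leaf — visit sage.
        Visit aster.
        At aster: go right to cedar.
          cedar is a leaf — visit cedar.
      Visit lime.
      At lime: go right to yew.
        yew is a leaf — visit yew.
    Visit rose.
    At rose: go right to elm.
      At elm: no left child.
      Visit elm.
      At elm: go right to tulip.
        At tulip: no left child.
        Visit tulip.
        At tulip: go right to daisy.
          daisy is a leaf — visit daisy.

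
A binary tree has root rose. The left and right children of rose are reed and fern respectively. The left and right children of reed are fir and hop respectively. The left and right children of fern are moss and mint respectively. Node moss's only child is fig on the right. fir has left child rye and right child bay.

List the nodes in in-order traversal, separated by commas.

rye, fir, bay, reed, hop, rose, moss, fig, fern, mint

In-order visits the left subtree, then the node, then the right subtree.
At rose: go left to reed.
  At reed: go left to fir.
    At fir: go left to rye.
      rye is a leaf — visit rye.
    Visit fir.
    At fir: go right to bay.
      bay is a leaf — visit bay.
  Visit reed.
  At reed: go right to hop.
    hop is a leaf — visit hop.
Visit rose.
At rose: go right to fern.
  At fern: go left to moss.
    At moss: no left child.
    Visit moss.
    At moss: go right to fig.
      fig is a leaf — visit fig.
  Visit fern.
  At fern: go right to mint.
    mint is a leaf — visit mint.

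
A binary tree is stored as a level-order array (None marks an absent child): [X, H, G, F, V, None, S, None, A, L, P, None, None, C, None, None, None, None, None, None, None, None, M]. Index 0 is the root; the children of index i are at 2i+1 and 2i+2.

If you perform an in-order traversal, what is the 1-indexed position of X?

8

In-order visits the left subtree, then the node, then the right subtree.
At X: go left to H.
  At H: go left to F.
    At F: no left child.
    Visit F.
    At F: go right to A.
      A is a leaf — visit A.
  Visit H.
  At H: go right to V.
    At V: go left to L.
      L is a leaf — visit L.
    Visit V.
    At V: go right to P.
      At P: no left child.
      Visit P.
      At P: go right to M.
        M is a leaf — visit M.
Visit X.
At X: go right to G.
  At G: no left child.
  Visit G.
  At G: go right to S.
    At S: go left to C.
      C is a leaf — visit C.
    Visit S.
    At S: no right child.
Full in-order sequence: F, A, H, L, V, P, M, X, G, C, S.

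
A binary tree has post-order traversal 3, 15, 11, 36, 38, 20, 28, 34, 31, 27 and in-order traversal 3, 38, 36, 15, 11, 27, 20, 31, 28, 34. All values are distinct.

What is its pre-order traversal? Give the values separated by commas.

27, 38, 3, 36, 11, 15, 31, 20, 34, 28

The last element of post-order is the root; it splits in-order into left and right subtrees.
Root 27: left subtree has 5 nodes {3, 38, 36, 15, 11}, right has 4 {20, 31, 28, 34}.
  Root 38: left subtree has 1 node {3}, right has 3 {36, 15, 11}.
    Root 36: left subtree has 0 nodes { }, right has 2 {15, 11}.
      Root 11: left subtree has 1 node {15}, right has 0 { }.
  Root 31: left subtree has 1 node {20}, right has 2 {28, 34}.
    Root 34: left subtree has 1 node {28}, right has 0 { }.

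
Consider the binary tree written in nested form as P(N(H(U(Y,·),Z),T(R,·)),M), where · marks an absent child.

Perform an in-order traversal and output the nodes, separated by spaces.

Y U H Z N R T P M

In-order visits the left subtree, then the node, then the right subtree.
At P: go left to N.
  At N: go left to H.
    At H: go left to U.
      At U: go left to Y.
        Y is a leaf — visit Y.
      Visit U.
      At U: no right child.
    Visit H.
    At H: go right to Z.
      Z is a leaf — visit Z.
  Visit N.
  At N: go right to T.
    At T: go left to R.
      R is a leaf — visit R.
    Visit T.
    At T: no right child.
Visit P.
At P: go right to M.
  M is a leaf — visit M.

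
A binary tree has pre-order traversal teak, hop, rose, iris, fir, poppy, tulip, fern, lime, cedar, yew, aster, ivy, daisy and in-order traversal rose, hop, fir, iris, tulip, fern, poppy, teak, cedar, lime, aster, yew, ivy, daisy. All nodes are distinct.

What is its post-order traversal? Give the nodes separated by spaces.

rose fir fern tulip poppy iris hop cedar aster daisy ivy yew lime teak

The first element of pre-order is the root; it splits in-order into left and right subtrees.
Root teak: left subtree has 7 nodes {rose, hop, fir, iris, tulip, fern, poppy}, right has 6 {cedar, lime, aster, yew, ivy, daisy}.
  Root hop: left subtree has 1 node {rose}, right has 5 {fir, iris, tulip, fern, poppy}.
    Root iris: left subtree has 1 node {fir}, right has 3 {tulip, fern, poppy}.
      Root poppy: left subtree has 2 nodes {tulip, fern}, right has 0 { }.
        Root tulip: left subtree has 0 nodes { }, right has 1 {fern}.
  Root lime: left subtree has 1 node {cedar}, right has 4 {aster, yew, ivy, daisy}.
    Root yew: left subtree has 1 node {aster}, right has 2 {ivy, daisy}.
      Root ivy: left subtree has 0 nodes { }, right has 1 {daisy}.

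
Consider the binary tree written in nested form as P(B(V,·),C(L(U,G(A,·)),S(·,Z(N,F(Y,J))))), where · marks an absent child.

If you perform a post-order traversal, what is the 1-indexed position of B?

Post-order visits the left subtree, then the right subtree, then the node.
At P: go left to B.
  At B: go left to V.
    V is a leaf — visit V.
  At B: no right child.
  Visit B.
At P: go right to C.
  At C: go left to L.
    At L: go left to U.
      U is a leaf — visit U.
    At L: go right to G.
      At G: go left to A.
        A is a leaf — visit A.
      At G: no right child.
      Visit G.
    Visit L.
  At C: go right to S.
    At S: no left child.
    At S: go right to Z.
      At Z: go left to N.
        N is a leaf — visit N.
      At Z: go right to F.
        At F: go left to Y.
          Y is a leaf — visit Y.
        At F: go right to J.
          J is a leaf — visit J.
        Visit F.
      Visit Z.
    Visit S.
  Visit C.
Visit P.
Full post-order sequence: V, B, U, A, G, L, N, Y, J, F, Z, S, C, P.

2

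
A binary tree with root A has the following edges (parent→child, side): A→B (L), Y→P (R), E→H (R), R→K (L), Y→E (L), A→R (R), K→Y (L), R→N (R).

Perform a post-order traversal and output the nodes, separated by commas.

Post-order visits the left subtree, then the right subtree, then the node.
At A: go left to B.
  B is a leaf — visit B.
At A: go right to R.
  At R: go left to K.
    At K: go left to Y.
      At Y: go left to E.
        At E: no left child.
        At E: go right to H.
          H is a leaf — visit H.
        Visit E.
      At Y: go right to P.
        P is a leaf — visit P.
      Visit Y.
    At K: no right child.
    Visit K.
  At R: go right to N.
    N is a leaf — visit N.
  Visit R.
Visit A.

B, H, E, P, Y, K, N, R, A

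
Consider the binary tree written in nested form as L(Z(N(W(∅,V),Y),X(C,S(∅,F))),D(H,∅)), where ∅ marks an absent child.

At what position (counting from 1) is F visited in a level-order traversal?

12

Level-order visits nodes level by level from the root, left to right within each level.
Level 0: L
Level 1: Z, D
Level 2: N, X, H
Level 3: W, Y, C, S
Level 4: V, F
Full level-order sequence: L, Z, D, N, X, H, W, Y, C, S, V, F.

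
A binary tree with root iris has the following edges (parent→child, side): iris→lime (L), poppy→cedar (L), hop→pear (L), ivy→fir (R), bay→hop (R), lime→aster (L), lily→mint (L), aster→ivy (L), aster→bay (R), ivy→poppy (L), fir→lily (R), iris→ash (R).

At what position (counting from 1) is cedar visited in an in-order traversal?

In-order visits the left subtree, then the node, then the right subtree.
At iris: go left to lime.
  At lime: go left to aster.
    At aster: go left to ivy.
      At ivy: go left to poppy.
        At poppy: go left to cedar.
          cedar is a leaf — visit cedar.
        Visit poppy.
        At poppy: no right child.
      Visit ivy.
      At ivy: go right to fir.
        At fir: no left child.
        Visit fir.
        At fir: go right to lily.
          At lily: go left to mint.
            mint is a leaf — visit mint.
          Visit lily.
          At lily: no right child.
    Visit aster.
    At aster: go right to bay.
      At bay: no left child.
      Visit bay.
      At bay: go right to hop.
        At hop: go left to pear.
          pear is a leaf — visit pear.
        Visit hop.
        At hop: no right child.
  Visit lime.
  At lime: no right child.
Visit iris.
At iris: go right to ash.
  ash is a leaf — visit ash.
Full in-order sequence: cedar, poppy, ivy, fir, mint, lily, aster, bay, pear, hop, lime, iris, ash.

1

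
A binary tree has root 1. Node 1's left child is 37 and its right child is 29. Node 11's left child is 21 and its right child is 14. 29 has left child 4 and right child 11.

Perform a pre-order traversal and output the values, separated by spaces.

Pre-order visits the node, then its left subtree, then its right subtree.
Visit 1.
At 1: go left to 37.
  37 is a leaf — visit 37.
At 1: go right to 29.
  Visit 29.
  At 29: go left to 4.
    4 is a leaf — visit 4.
  At 29: go right to 11.
    Visit 11.
    At 11: go left to 21.
      21 is a leaf — visit 21.
    At 11: go right to 14.
      14 is a leaf — visit 14.

1 37 29 4 11 21 14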